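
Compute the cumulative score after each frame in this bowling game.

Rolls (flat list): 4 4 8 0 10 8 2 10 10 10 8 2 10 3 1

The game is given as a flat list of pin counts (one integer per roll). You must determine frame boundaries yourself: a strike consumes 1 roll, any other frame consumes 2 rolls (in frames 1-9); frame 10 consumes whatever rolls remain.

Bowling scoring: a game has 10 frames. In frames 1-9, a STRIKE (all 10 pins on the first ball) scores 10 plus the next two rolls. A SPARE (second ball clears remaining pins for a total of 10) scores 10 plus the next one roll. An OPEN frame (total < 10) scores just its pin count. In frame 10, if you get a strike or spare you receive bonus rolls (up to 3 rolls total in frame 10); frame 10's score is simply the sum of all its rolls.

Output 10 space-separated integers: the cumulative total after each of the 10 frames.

Answer: 8 16 36 56 86 114 134 154 168 172

Derivation:
Frame 1: OPEN (4+4=8). Cumulative: 8
Frame 2: OPEN (8+0=8). Cumulative: 16
Frame 3: STRIKE. 10 + next two rolls (8+2) = 20. Cumulative: 36
Frame 4: SPARE (8+2=10). 10 + next roll (10) = 20. Cumulative: 56
Frame 5: STRIKE. 10 + next two rolls (10+10) = 30. Cumulative: 86
Frame 6: STRIKE. 10 + next two rolls (10+8) = 28. Cumulative: 114
Frame 7: STRIKE. 10 + next two rolls (8+2) = 20. Cumulative: 134
Frame 8: SPARE (8+2=10). 10 + next roll (10) = 20. Cumulative: 154
Frame 9: STRIKE. 10 + next two rolls (3+1) = 14. Cumulative: 168
Frame 10: OPEN. Sum of all frame-10 rolls (3+1) = 4. Cumulative: 172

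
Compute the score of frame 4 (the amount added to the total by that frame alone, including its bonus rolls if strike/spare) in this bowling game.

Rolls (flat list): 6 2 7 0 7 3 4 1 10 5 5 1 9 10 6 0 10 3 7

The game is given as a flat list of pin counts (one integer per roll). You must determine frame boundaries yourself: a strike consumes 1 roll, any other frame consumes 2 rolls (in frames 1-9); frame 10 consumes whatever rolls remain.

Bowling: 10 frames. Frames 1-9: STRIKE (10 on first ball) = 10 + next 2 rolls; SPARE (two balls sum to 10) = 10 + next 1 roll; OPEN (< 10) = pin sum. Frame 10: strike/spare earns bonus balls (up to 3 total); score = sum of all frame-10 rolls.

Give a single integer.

Frame 1: OPEN (6+2=8). Cumulative: 8
Frame 2: OPEN (7+0=7). Cumulative: 15
Frame 3: SPARE (7+3=10). 10 + next roll (4) = 14. Cumulative: 29
Frame 4: OPEN (4+1=5). Cumulative: 34
Frame 5: STRIKE. 10 + next two rolls (5+5) = 20. Cumulative: 54
Frame 6: SPARE (5+5=10). 10 + next roll (1) = 11. Cumulative: 65

Answer: 5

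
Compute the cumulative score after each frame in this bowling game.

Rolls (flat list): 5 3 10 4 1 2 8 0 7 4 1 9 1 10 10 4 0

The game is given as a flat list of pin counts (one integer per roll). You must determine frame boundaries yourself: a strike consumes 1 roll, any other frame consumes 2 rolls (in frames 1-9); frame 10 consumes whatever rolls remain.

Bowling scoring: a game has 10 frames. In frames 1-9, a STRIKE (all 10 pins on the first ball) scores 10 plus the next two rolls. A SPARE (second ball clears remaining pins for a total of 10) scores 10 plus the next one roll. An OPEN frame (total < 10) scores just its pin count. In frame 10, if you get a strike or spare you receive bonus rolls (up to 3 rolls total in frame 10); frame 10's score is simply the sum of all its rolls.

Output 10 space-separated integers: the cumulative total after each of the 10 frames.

Frame 1: OPEN (5+3=8). Cumulative: 8
Frame 2: STRIKE. 10 + next two rolls (4+1) = 15. Cumulative: 23
Frame 3: OPEN (4+1=5). Cumulative: 28
Frame 4: SPARE (2+8=10). 10 + next roll (0) = 10. Cumulative: 38
Frame 5: OPEN (0+7=7). Cumulative: 45
Frame 6: OPEN (4+1=5). Cumulative: 50
Frame 7: SPARE (9+1=10). 10 + next roll (10) = 20. Cumulative: 70
Frame 8: STRIKE. 10 + next two rolls (10+4) = 24. Cumulative: 94
Frame 9: STRIKE. 10 + next two rolls (4+0) = 14. Cumulative: 108
Frame 10: OPEN. Sum of all frame-10 rolls (4+0) = 4. Cumulative: 112

Answer: 8 23 28 38 45 50 70 94 108 112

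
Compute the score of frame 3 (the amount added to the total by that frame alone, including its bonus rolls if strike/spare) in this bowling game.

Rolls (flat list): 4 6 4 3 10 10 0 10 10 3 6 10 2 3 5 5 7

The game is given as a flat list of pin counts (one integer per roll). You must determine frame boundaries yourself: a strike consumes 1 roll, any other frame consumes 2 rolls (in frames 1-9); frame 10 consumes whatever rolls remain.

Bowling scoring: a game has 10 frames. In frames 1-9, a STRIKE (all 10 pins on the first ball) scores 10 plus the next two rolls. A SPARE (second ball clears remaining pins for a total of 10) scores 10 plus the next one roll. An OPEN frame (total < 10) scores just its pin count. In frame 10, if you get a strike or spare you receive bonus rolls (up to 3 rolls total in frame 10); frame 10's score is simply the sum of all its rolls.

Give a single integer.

Answer: 20

Derivation:
Frame 1: SPARE (4+6=10). 10 + next roll (4) = 14. Cumulative: 14
Frame 2: OPEN (4+3=7). Cumulative: 21
Frame 3: STRIKE. 10 + next two rolls (10+0) = 20. Cumulative: 41
Frame 4: STRIKE. 10 + next two rolls (0+10) = 20. Cumulative: 61
Frame 5: SPARE (0+10=10). 10 + next roll (10) = 20. Cumulative: 81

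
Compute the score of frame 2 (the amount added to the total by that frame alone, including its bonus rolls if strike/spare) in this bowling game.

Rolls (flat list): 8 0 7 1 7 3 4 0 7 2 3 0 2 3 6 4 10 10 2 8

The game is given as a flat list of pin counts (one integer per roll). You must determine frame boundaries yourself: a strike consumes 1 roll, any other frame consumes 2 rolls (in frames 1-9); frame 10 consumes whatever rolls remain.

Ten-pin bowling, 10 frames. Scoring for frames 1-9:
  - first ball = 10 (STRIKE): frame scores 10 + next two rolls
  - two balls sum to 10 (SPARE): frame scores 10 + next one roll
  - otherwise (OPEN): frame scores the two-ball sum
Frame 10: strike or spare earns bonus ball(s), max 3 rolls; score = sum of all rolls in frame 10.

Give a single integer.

Frame 1: OPEN (8+0=8). Cumulative: 8
Frame 2: OPEN (7+1=8). Cumulative: 16
Frame 3: SPARE (7+3=10). 10 + next roll (4) = 14. Cumulative: 30
Frame 4: OPEN (4+0=4). Cumulative: 34

Answer: 8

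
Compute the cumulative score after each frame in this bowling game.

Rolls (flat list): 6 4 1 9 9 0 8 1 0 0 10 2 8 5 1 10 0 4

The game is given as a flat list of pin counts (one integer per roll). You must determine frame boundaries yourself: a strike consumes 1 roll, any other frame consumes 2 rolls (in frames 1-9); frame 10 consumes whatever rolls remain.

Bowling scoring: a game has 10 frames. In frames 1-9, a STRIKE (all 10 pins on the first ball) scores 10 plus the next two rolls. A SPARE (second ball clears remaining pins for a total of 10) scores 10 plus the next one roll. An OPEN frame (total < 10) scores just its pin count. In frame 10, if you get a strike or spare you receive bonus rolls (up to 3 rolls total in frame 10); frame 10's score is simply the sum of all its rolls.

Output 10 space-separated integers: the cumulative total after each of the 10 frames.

Answer: 11 30 39 48 48 68 83 89 103 107

Derivation:
Frame 1: SPARE (6+4=10). 10 + next roll (1) = 11. Cumulative: 11
Frame 2: SPARE (1+9=10). 10 + next roll (9) = 19. Cumulative: 30
Frame 3: OPEN (9+0=9). Cumulative: 39
Frame 4: OPEN (8+1=9). Cumulative: 48
Frame 5: OPEN (0+0=0). Cumulative: 48
Frame 6: STRIKE. 10 + next two rolls (2+8) = 20. Cumulative: 68
Frame 7: SPARE (2+8=10). 10 + next roll (5) = 15. Cumulative: 83
Frame 8: OPEN (5+1=6). Cumulative: 89
Frame 9: STRIKE. 10 + next two rolls (0+4) = 14. Cumulative: 103
Frame 10: OPEN. Sum of all frame-10 rolls (0+4) = 4. Cumulative: 107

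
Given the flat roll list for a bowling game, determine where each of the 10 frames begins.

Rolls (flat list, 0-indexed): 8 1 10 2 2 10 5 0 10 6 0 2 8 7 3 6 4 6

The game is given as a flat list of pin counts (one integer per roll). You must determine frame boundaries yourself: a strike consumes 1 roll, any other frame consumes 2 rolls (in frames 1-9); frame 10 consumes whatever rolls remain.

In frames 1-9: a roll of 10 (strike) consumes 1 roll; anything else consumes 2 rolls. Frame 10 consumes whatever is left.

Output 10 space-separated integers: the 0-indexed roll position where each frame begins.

Frame 1 starts at roll index 0: rolls=8,1 (sum=9), consumes 2 rolls
Frame 2 starts at roll index 2: roll=10 (strike), consumes 1 roll
Frame 3 starts at roll index 3: rolls=2,2 (sum=4), consumes 2 rolls
Frame 4 starts at roll index 5: roll=10 (strike), consumes 1 roll
Frame 5 starts at roll index 6: rolls=5,0 (sum=5), consumes 2 rolls
Frame 6 starts at roll index 8: roll=10 (strike), consumes 1 roll
Frame 7 starts at roll index 9: rolls=6,0 (sum=6), consumes 2 rolls
Frame 8 starts at roll index 11: rolls=2,8 (sum=10), consumes 2 rolls
Frame 9 starts at roll index 13: rolls=7,3 (sum=10), consumes 2 rolls
Frame 10 starts at roll index 15: 3 remaining rolls

Answer: 0 2 3 5 6 8 9 11 13 15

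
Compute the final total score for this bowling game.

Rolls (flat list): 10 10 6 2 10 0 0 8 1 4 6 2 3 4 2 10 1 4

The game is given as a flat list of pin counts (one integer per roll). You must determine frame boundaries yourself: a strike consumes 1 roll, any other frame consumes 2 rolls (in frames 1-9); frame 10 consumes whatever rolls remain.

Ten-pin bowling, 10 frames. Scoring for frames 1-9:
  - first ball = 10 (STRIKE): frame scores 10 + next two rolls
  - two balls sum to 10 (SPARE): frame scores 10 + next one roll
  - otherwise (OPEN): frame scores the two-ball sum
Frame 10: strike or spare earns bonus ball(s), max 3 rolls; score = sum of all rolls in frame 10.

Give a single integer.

Answer: 109

Derivation:
Frame 1: STRIKE. 10 + next two rolls (10+6) = 26. Cumulative: 26
Frame 2: STRIKE. 10 + next two rolls (6+2) = 18. Cumulative: 44
Frame 3: OPEN (6+2=8). Cumulative: 52
Frame 4: STRIKE. 10 + next two rolls (0+0) = 10. Cumulative: 62
Frame 5: OPEN (0+0=0). Cumulative: 62
Frame 6: OPEN (8+1=9). Cumulative: 71
Frame 7: SPARE (4+6=10). 10 + next roll (2) = 12. Cumulative: 83
Frame 8: OPEN (2+3=5). Cumulative: 88
Frame 9: OPEN (4+2=6). Cumulative: 94
Frame 10: STRIKE. Sum of all frame-10 rolls (10+1+4) = 15. Cumulative: 109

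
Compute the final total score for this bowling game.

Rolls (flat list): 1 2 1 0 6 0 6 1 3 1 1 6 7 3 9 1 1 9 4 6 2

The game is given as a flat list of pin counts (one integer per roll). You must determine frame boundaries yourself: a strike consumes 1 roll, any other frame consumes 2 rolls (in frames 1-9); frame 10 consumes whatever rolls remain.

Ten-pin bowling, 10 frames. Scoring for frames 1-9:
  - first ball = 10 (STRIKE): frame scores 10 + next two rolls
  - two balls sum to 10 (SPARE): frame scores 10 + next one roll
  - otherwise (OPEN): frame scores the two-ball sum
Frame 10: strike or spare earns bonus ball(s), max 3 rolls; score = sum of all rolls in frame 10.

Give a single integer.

Frame 1: OPEN (1+2=3). Cumulative: 3
Frame 2: OPEN (1+0=1). Cumulative: 4
Frame 3: OPEN (6+0=6). Cumulative: 10
Frame 4: OPEN (6+1=7). Cumulative: 17
Frame 5: OPEN (3+1=4). Cumulative: 21
Frame 6: OPEN (1+6=7). Cumulative: 28
Frame 7: SPARE (7+3=10). 10 + next roll (9) = 19. Cumulative: 47
Frame 8: SPARE (9+1=10). 10 + next roll (1) = 11. Cumulative: 58
Frame 9: SPARE (1+9=10). 10 + next roll (4) = 14. Cumulative: 72
Frame 10: SPARE. Sum of all frame-10 rolls (4+6+2) = 12. Cumulative: 84

Answer: 84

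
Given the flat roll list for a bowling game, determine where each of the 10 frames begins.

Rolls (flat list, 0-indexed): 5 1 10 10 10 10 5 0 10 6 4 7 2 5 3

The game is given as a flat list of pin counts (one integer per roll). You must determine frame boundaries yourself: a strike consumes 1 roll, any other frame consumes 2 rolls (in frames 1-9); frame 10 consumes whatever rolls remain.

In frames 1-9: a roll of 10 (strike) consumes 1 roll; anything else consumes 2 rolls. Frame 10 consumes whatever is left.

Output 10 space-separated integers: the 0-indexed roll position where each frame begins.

Frame 1 starts at roll index 0: rolls=5,1 (sum=6), consumes 2 rolls
Frame 2 starts at roll index 2: roll=10 (strike), consumes 1 roll
Frame 3 starts at roll index 3: roll=10 (strike), consumes 1 roll
Frame 4 starts at roll index 4: roll=10 (strike), consumes 1 roll
Frame 5 starts at roll index 5: roll=10 (strike), consumes 1 roll
Frame 6 starts at roll index 6: rolls=5,0 (sum=5), consumes 2 rolls
Frame 7 starts at roll index 8: roll=10 (strike), consumes 1 roll
Frame 8 starts at roll index 9: rolls=6,4 (sum=10), consumes 2 rolls
Frame 9 starts at roll index 11: rolls=7,2 (sum=9), consumes 2 rolls
Frame 10 starts at roll index 13: 2 remaining rolls

Answer: 0 2 3 4 5 6 8 9 11 13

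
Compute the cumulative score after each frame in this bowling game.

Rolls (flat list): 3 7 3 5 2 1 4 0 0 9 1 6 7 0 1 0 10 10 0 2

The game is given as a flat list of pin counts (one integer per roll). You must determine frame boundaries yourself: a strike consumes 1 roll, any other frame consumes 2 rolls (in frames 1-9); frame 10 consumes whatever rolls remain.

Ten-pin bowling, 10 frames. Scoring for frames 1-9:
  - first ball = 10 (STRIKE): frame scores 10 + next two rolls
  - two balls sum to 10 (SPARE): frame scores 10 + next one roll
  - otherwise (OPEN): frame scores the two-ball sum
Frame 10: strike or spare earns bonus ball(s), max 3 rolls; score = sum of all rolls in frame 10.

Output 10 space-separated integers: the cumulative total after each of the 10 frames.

Answer: 13 21 24 28 37 44 51 52 72 84

Derivation:
Frame 1: SPARE (3+7=10). 10 + next roll (3) = 13. Cumulative: 13
Frame 2: OPEN (3+5=8). Cumulative: 21
Frame 3: OPEN (2+1=3). Cumulative: 24
Frame 4: OPEN (4+0=4). Cumulative: 28
Frame 5: OPEN (0+9=9). Cumulative: 37
Frame 6: OPEN (1+6=7). Cumulative: 44
Frame 7: OPEN (7+0=7). Cumulative: 51
Frame 8: OPEN (1+0=1). Cumulative: 52
Frame 9: STRIKE. 10 + next two rolls (10+0) = 20. Cumulative: 72
Frame 10: STRIKE. Sum of all frame-10 rolls (10+0+2) = 12. Cumulative: 84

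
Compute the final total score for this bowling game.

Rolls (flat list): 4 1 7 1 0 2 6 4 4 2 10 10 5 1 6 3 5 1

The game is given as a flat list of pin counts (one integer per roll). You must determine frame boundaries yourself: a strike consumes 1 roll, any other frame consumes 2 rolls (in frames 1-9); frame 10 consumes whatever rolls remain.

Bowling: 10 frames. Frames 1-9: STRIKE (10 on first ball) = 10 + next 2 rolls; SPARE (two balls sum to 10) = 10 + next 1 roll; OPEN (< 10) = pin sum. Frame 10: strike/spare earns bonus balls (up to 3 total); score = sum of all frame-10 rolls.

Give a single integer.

Frame 1: OPEN (4+1=5). Cumulative: 5
Frame 2: OPEN (7+1=8). Cumulative: 13
Frame 3: OPEN (0+2=2). Cumulative: 15
Frame 4: SPARE (6+4=10). 10 + next roll (4) = 14. Cumulative: 29
Frame 5: OPEN (4+2=6). Cumulative: 35
Frame 6: STRIKE. 10 + next two rolls (10+5) = 25. Cumulative: 60
Frame 7: STRIKE. 10 + next two rolls (5+1) = 16. Cumulative: 76
Frame 8: OPEN (5+1=6). Cumulative: 82
Frame 9: OPEN (6+3=9). Cumulative: 91
Frame 10: OPEN. Sum of all frame-10 rolls (5+1) = 6. Cumulative: 97

Answer: 97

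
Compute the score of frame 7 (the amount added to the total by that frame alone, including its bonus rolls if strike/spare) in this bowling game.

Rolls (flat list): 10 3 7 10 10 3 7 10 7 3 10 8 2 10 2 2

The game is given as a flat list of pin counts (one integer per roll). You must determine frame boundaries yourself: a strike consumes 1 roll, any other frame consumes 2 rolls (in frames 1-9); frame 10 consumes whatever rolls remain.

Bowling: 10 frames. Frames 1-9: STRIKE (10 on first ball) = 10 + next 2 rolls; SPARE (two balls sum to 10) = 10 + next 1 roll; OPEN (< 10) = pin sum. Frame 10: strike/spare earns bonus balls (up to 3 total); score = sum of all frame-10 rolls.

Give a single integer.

Frame 1: STRIKE. 10 + next two rolls (3+7) = 20. Cumulative: 20
Frame 2: SPARE (3+7=10). 10 + next roll (10) = 20. Cumulative: 40
Frame 3: STRIKE. 10 + next two rolls (10+3) = 23. Cumulative: 63
Frame 4: STRIKE. 10 + next two rolls (3+7) = 20. Cumulative: 83
Frame 5: SPARE (3+7=10). 10 + next roll (10) = 20. Cumulative: 103
Frame 6: STRIKE. 10 + next two rolls (7+3) = 20. Cumulative: 123
Frame 7: SPARE (7+3=10). 10 + next roll (10) = 20. Cumulative: 143
Frame 8: STRIKE. 10 + next two rolls (8+2) = 20. Cumulative: 163
Frame 9: SPARE (8+2=10). 10 + next roll (10) = 20. Cumulative: 183

Answer: 20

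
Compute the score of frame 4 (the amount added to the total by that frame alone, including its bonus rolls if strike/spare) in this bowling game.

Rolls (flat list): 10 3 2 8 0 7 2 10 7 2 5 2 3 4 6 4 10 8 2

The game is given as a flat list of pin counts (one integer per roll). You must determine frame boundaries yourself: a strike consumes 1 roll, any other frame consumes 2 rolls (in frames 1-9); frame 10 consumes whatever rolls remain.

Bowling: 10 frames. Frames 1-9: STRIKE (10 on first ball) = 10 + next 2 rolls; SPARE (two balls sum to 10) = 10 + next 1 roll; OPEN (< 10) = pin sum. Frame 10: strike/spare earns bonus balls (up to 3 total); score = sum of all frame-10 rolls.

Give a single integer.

Frame 1: STRIKE. 10 + next two rolls (3+2) = 15. Cumulative: 15
Frame 2: OPEN (3+2=5). Cumulative: 20
Frame 3: OPEN (8+0=8). Cumulative: 28
Frame 4: OPEN (7+2=9). Cumulative: 37
Frame 5: STRIKE. 10 + next two rolls (7+2) = 19. Cumulative: 56
Frame 6: OPEN (7+2=9). Cumulative: 65

Answer: 9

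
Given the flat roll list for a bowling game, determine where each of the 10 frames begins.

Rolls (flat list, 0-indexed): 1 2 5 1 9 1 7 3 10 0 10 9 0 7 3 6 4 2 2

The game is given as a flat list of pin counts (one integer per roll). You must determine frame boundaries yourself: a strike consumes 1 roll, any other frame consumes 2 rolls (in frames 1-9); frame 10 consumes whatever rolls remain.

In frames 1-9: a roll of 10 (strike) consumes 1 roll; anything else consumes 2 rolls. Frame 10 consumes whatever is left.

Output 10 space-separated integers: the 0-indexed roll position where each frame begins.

Answer: 0 2 4 6 8 9 11 13 15 17

Derivation:
Frame 1 starts at roll index 0: rolls=1,2 (sum=3), consumes 2 rolls
Frame 2 starts at roll index 2: rolls=5,1 (sum=6), consumes 2 rolls
Frame 3 starts at roll index 4: rolls=9,1 (sum=10), consumes 2 rolls
Frame 4 starts at roll index 6: rolls=7,3 (sum=10), consumes 2 rolls
Frame 5 starts at roll index 8: roll=10 (strike), consumes 1 roll
Frame 6 starts at roll index 9: rolls=0,10 (sum=10), consumes 2 rolls
Frame 7 starts at roll index 11: rolls=9,0 (sum=9), consumes 2 rolls
Frame 8 starts at roll index 13: rolls=7,3 (sum=10), consumes 2 rolls
Frame 9 starts at roll index 15: rolls=6,4 (sum=10), consumes 2 rolls
Frame 10 starts at roll index 17: 2 remaining rolls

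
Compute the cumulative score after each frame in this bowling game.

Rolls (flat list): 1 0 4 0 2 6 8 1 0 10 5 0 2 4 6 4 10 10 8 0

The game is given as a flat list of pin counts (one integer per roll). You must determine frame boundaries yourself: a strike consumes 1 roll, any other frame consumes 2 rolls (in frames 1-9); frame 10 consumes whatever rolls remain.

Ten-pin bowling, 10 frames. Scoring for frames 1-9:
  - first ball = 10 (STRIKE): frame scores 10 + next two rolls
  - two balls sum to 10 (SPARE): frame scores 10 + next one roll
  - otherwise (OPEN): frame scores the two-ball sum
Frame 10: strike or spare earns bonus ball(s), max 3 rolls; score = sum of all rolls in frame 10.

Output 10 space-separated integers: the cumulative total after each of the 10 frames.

Frame 1: OPEN (1+0=1). Cumulative: 1
Frame 2: OPEN (4+0=4). Cumulative: 5
Frame 3: OPEN (2+6=8). Cumulative: 13
Frame 4: OPEN (8+1=9). Cumulative: 22
Frame 5: SPARE (0+10=10). 10 + next roll (5) = 15. Cumulative: 37
Frame 6: OPEN (5+0=5). Cumulative: 42
Frame 7: OPEN (2+4=6). Cumulative: 48
Frame 8: SPARE (6+4=10). 10 + next roll (10) = 20. Cumulative: 68
Frame 9: STRIKE. 10 + next two rolls (10+8) = 28. Cumulative: 96
Frame 10: STRIKE. Sum of all frame-10 rolls (10+8+0) = 18. Cumulative: 114

Answer: 1 5 13 22 37 42 48 68 96 114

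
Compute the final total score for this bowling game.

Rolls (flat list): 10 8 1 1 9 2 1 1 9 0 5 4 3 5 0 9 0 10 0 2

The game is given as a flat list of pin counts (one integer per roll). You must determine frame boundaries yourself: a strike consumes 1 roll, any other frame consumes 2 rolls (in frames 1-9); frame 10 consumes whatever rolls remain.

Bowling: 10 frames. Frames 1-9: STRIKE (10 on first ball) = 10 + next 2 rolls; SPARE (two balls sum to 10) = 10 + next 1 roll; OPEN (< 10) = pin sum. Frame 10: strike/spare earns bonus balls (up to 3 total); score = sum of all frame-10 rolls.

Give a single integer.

Answer: 91

Derivation:
Frame 1: STRIKE. 10 + next two rolls (8+1) = 19. Cumulative: 19
Frame 2: OPEN (8+1=9). Cumulative: 28
Frame 3: SPARE (1+9=10). 10 + next roll (2) = 12. Cumulative: 40
Frame 4: OPEN (2+1=3). Cumulative: 43
Frame 5: SPARE (1+9=10). 10 + next roll (0) = 10. Cumulative: 53
Frame 6: OPEN (0+5=5). Cumulative: 58
Frame 7: OPEN (4+3=7). Cumulative: 65
Frame 8: OPEN (5+0=5). Cumulative: 70
Frame 9: OPEN (9+0=9). Cumulative: 79
Frame 10: STRIKE. Sum of all frame-10 rolls (10+0+2) = 12. Cumulative: 91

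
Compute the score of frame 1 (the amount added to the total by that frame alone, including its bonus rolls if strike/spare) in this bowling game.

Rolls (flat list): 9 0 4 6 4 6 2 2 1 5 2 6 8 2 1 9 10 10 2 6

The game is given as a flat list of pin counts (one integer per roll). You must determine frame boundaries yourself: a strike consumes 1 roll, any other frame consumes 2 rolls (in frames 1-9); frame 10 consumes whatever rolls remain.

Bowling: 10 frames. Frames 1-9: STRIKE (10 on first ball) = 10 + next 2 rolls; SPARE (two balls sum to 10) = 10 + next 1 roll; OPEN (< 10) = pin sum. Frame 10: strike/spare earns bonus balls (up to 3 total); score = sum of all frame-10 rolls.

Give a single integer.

Answer: 9

Derivation:
Frame 1: OPEN (9+0=9). Cumulative: 9
Frame 2: SPARE (4+6=10). 10 + next roll (4) = 14. Cumulative: 23
Frame 3: SPARE (4+6=10). 10 + next roll (2) = 12. Cumulative: 35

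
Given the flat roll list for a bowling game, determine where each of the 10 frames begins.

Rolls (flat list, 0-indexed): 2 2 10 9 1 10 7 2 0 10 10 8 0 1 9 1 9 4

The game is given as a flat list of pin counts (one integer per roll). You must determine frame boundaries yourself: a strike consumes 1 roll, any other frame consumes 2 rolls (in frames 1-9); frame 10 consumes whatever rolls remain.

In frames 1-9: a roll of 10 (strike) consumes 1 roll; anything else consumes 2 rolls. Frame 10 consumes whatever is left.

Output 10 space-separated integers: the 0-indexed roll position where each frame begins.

Answer: 0 2 3 5 6 8 10 11 13 15

Derivation:
Frame 1 starts at roll index 0: rolls=2,2 (sum=4), consumes 2 rolls
Frame 2 starts at roll index 2: roll=10 (strike), consumes 1 roll
Frame 3 starts at roll index 3: rolls=9,1 (sum=10), consumes 2 rolls
Frame 4 starts at roll index 5: roll=10 (strike), consumes 1 roll
Frame 5 starts at roll index 6: rolls=7,2 (sum=9), consumes 2 rolls
Frame 6 starts at roll index 8: rolls=0,10 (sum=10), consumes 2 rolls
Frame 7 starts at roll index 10: roll=10 (strike), consumes 1 roll
Frame 8 starts at roll index 11: rolls=8,0 (sum=8), consumes 2 rolls
Frame 9 starts at roll index 13: rolls=1,9 (sum=10), consumes 2 rolls
Frame 10 starts at roll index 15: 3 remaining rolls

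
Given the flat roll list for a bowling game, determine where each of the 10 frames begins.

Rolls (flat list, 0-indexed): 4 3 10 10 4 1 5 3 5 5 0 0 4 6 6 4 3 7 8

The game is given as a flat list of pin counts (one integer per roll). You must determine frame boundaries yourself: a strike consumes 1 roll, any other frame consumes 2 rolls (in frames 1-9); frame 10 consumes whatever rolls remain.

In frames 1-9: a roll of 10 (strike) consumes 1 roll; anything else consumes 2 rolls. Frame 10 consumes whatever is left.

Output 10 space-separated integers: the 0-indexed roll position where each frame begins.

Frame 1 starts at roll index 0: rolls=4,3 (sum=7), consumes 2 rolls
Frame 2 starts at roll index 2: roll=10 (strike), consumes 1 roll
Frame 3 starts at roll index 3: roll=10 (strike), consumes 1 roll
Frame 4 starts at roll index 4: rolls=4,1 (sum=5), consumes 2 rolls
Frame 5 starts at roll index 6: rolls=5,3 (sum=8), consumes 2 rolls
Frame 6 starts at roll index 8: rolls=5,5 (sum=10), consumes 2 rolls
Frame 7 starts at roll index 10: rolls=0,0 (sum=0), consumes 2 rolls
Frame 8 starts at roll index 12: rolls=4,6 (sum=10), consumes 2 rolls
Frame 9 starts at roll index 14: rolls=6,4 (sum=10), consumes 2 rolls
Frame 10 starts at roll index 16: 3 remaining rolls

Answer: 0 2 3 4 6 8 10 12 14 16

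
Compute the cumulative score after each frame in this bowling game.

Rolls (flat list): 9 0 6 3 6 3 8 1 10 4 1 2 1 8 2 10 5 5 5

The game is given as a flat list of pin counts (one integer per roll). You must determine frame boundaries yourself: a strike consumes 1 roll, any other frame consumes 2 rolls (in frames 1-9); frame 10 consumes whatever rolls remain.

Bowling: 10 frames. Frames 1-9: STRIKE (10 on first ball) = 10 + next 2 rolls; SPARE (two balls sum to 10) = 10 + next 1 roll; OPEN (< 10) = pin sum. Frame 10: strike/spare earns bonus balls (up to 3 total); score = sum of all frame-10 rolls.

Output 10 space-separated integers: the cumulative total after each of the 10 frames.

Answer: 9 18 27 36 51 56 59 79 99 114

Derivation:
Frame 1: OPEN (9+0=9). Cumulative: 9
Frame 2: OPEN (6+3=9). Cumulative: 18
Frame 3: OPEN (6+3=9). Cumulative: 27
Frame 4: OPEN (8+1=9). Cumulative: 36
Frame 5: STRIKE. 10 + next two rolls (4+1) = 15. Cumulative: 51
Frame 6: OPEN (4+1=5). Cumulative: 56
Frame 7: OPEN (2+1=3). Cumulative: 59
Frame 8: SPARE (8+2=10). 10 + next roll (10) = 20. Cumulative: 79
Frame 9: STRIKE. 10 + next two rolls (5+5) = 20. Cumulative: 99
Frame 10: SPARE. Sum of all frame-10 rolls (5+5+5) = 15. Cumulative: 114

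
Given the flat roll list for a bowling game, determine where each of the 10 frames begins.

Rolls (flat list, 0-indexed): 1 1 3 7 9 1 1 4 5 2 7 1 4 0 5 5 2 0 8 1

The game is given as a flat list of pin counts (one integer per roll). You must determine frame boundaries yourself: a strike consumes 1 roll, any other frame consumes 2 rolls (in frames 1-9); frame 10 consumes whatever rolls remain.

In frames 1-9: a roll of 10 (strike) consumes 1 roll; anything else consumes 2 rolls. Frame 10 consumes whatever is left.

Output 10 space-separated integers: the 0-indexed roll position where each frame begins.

Frame 1 starts at roll index 0: rolls=1,1 (sum=2), consumes 2 rolls
Frame 2 starts at roll index 2: rolls=3,7 (sum=10), consumes 2 rolls
Frame 3 starts at roll index 4: rolls=9,1 (sum=10), consumes 2 rolls
Frame 4 starts at roll index 6: rolls=1,4 (sum=5), consumes 2 rolls
Frame 5 starts at roll index 8: rolls=5,2 (sum=7), consumes 2 rolls
Frame 6 starts at roll index 10: rolls=7,1 (sum=8), consumes 2 rolls
Frame 7 starts at roll index 12: rolls=4,0 (sum=4), consumes 2 rolls
Frame 8 starts at roll index 14: rolls=5,5 (sum=10), consumes 2 rolls
Frame 9 starts at roll index 16: rolls=2,0 (sum=2), consumes 2 rolls
Frame 10 starts at roll index 18: 2 remaining rolls

Answer: 0 2 4 6 8 10 12 14 16 18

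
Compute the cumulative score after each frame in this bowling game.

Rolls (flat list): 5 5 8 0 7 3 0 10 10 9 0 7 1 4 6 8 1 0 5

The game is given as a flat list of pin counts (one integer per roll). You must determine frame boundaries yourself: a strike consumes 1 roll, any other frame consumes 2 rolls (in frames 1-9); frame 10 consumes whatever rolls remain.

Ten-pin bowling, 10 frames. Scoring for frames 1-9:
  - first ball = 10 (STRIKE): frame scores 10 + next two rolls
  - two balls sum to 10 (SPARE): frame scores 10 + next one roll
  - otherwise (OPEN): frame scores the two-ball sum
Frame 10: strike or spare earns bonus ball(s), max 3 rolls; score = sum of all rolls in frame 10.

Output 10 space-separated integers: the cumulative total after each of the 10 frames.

Frame 1: SPARE (5+5=10). 10 + next roll (8) = 18. Cumulative: 18
Frame 2: OPEN (8+0=8). Cumulative: 26
Frame 3: SPARE (7+3=10). 10 + next roll (0) = 10. Cumulative: 36
Frame 4: SPARE (0+10=10). 10 + next roll (10) = 20. Cumulative: 56
Frame 5: STRIKE. 10 + next two rolls (9+0) = 19. Cumulative: 75
Frame 6: OPEN (9+0=9). Cumulative: 84
Frame 7: OPEN (7+1=8). Cumulative: 92
Frame 8: SPARE (4+6=10). 10 + next roll (8) = 18. Cumulative: 110
Frame 9: OPEN (8+1=9). Cumulative: 119
Frame 10: OPEN. Sum of all frame-10 rolls (0+5) = 5. Cumulative: 124

Answer: 18 26 36 56 75 84 92 110 119 124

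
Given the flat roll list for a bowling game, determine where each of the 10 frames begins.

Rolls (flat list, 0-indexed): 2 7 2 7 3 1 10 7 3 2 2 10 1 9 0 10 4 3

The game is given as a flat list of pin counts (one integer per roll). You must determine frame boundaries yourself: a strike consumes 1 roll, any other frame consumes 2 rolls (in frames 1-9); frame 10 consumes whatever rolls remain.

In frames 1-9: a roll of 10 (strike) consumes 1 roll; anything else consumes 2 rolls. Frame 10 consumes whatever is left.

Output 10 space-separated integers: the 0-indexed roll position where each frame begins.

Frame 1 starts at roll index 0: rolls=2,7 (sum=9), consumes 2 rolls
Frame 2 starts at roll index 2: rolls=2,7 (sum=9), consumes 2 rolls
Frame 3 starts at roll index 4: rolls=3,1 (sum=4), consumes 2 rolls
Frame 4 starts at roll index 6: roll=10 (strike), consumes 1 roll
Frame 5 starts at roll index 7: rolls=7,3 (sum=10), consumes 2 rolls
Frame 6 starts at roll index 9: rolls=2,2 (sum=4), consumes 2 rolls
Frame 7 starts at roll index 11: roll=10 (strike), consumes 1 roll
Frame 8 starts at roll index 12: rolls=1,9 (sum=10), consumes 2 rolls
Frame 9 starts at roll index 14: rolls=0,10 (sum=10), consumes 2 rolls
Frame 10 starts at roll index 16: 2 remaining rolls

Answer: 0 2 4 6 7 9 11 12 14 16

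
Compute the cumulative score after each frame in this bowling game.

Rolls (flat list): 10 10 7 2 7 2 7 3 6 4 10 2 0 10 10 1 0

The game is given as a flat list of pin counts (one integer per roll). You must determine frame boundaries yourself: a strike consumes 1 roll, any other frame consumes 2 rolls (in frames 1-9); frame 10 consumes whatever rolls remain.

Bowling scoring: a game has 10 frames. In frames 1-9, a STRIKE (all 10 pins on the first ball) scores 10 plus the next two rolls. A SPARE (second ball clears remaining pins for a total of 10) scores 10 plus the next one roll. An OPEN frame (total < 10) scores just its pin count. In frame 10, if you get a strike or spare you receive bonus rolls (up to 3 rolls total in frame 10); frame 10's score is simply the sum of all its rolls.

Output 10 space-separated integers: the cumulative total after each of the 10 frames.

Answer: 27 46 55 64 80 100 112 114 135 146

Derivation:
Frame 1: STRIKE. 10 + next two rolls (10+7) = 27. Cumulative: 27
Frame 2: STRIKE. 10 + next two rolls (7+2) = 19. Cumulative: 46
Frame 3: OPEN (7+2=9). Cumulative: 55
Frame 4: OPEN (7+2=9). Cumulative: 64
Frame 5: SPARE (7+3=10). 10 + next roll (6) = 16. Cumulative: 80
Frame 6: SPARE (6+4=10). 10 + next roll (10) = 20. Cumulative: 100
Frame 7: STRIKE. 10 + next two rolls (2+0) = 12. Cumulative: 112
Frame 8: OPEN (2+0=2). Cumulative: 114
Frame 9: STRIKE. 10 + next two rolls (10+1) = 21. Cumulative: 135
Frame 10: STRIKE. Sum of all frame-10 rolls (10+1+0) = 11. Cumulative: 146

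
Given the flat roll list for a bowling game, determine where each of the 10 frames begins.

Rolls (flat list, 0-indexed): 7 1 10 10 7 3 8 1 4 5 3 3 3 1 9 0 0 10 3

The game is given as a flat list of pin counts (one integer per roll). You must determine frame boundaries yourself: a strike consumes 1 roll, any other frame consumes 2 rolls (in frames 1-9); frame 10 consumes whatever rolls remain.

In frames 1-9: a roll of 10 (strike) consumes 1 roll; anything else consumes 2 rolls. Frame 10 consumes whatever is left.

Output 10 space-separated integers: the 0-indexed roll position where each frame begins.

Frame 1 starts at roll index 0: rolls=7,1 (sum=8), consumes 2 rolls
Frame 2 starts at roll index 2: roll=10 (strike), consumes 1 roll
Frame 3 starts at roll index 3: roll=10 (strike), consumes 1 roll
Frame 4 starts at roll index 4: rolls=7,3 (sum=10), consumes 2 rolls
Frame 5 starts at roll index 6: rolls=8,1 (sum=9), consumes 2 rolls
Frame 6 starts at roll index 8: rolls=4,5 (sum=9), consumes 2 rolls
Frame 7 starts at roll index 10: rolls=3,3 (sum=6), consumes 2 rolls
Frame 8 starts at roll index 12: rolls=3,1 (sum=4), consumes 2 rolls
Frame 9 starts at roll index 14: rolls=9,0 (sum=9), consumes 2 rolls
Frame 10 starts at roll index 16: 3 remaining rolls

Answer: 0 2 3 4 6 8 10 12 14 16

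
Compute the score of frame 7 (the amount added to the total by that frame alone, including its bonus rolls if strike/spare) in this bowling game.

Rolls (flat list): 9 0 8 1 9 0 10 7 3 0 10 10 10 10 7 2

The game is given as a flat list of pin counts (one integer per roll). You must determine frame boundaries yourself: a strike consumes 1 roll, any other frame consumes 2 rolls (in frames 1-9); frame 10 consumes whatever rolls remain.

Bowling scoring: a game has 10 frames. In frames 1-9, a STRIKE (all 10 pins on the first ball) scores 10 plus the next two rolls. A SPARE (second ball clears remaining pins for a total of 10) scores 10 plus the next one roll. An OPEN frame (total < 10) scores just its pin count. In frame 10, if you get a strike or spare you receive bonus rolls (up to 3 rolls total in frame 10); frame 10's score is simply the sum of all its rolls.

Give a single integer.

Frame 1: OPEN (9+0=9). Cumulative: 9
Frame 2: OPEN (8+1=9). Cumulative: 18
Frame 3: OPEN (9+0=9). Cumulative: 27
Frame 4: STRIKE. 10 + next two rolls (7+3) = 20. Cumulative: 47
Frame 5: SPARE (7+3=10). 10 + next roll (0) = 10. Cumulative: 57
Frame 6: SPARE (0+10=10). 10 + next roll (10) = 20. Cumulative: 77
Frame 7: STRIKE. 10 + next two rolls (10+10) = 30. Cumulative: 107
Frame 8: STRIKE. 10 + next two rolls (10+7) = 27. Cumulative: 134
Frame 9: STRIKE. 10 + next two rolls (7+2) = 19. Cumulative: 153

Answer: 30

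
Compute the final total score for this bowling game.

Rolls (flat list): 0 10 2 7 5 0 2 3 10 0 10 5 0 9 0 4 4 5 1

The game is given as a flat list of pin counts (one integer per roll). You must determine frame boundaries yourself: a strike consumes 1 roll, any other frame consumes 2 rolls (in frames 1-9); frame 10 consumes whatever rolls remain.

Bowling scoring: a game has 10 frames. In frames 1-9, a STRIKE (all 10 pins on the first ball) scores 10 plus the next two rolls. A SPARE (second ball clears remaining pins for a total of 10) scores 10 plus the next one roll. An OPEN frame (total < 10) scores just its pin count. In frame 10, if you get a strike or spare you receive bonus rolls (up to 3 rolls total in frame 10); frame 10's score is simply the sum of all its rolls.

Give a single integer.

Frame 1: SPARE (0+10=10). 10 + next roll (2) = 12. Cumulative: 12
Frame 2: OPEN (2+7=9). Cumulative: 21
Frame 3: OPEN (5+0=5). Cumulative: 26
Frame 4: OPEN (2+3=5). Cumulative: 31
Frame 5: STRIKE. 10 + next two rolls (0+10) = 20. Cumulative: 51
Frame 6: SPARE (0+10=10). 10 + next roll (5) = 15. Cumulative: 66
Frame 7: OPEN (5+0=5). Cumulative: 71
Frame 8: OPEN (9+0=9). Cumulative: 80
Frame 9: OPEN (4+4=8). Cumulative: 88
Frame 10: OPEN. Sum of all frame-10 rolls (5+1) = 6. Cumulative: 94

Answer: 94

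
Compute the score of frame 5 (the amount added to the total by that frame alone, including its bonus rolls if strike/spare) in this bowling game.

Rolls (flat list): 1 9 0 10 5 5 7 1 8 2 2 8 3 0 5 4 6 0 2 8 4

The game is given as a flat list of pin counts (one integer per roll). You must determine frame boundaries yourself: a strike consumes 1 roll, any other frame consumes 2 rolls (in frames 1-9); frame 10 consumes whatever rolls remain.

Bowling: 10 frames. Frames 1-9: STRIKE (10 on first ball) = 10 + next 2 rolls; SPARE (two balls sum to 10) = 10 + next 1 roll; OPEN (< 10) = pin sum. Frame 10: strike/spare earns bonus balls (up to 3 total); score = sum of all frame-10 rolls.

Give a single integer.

Answer: 12

Derivation:
Frame 1: SPARE (1+9=10). 10 + next roll (0) = 10. Cumulative: 10
Frame 2: SPARE (0+10=10). 10 + next roll (5) = 15. Cumulative: 25
Frame 3: SPARE (5+5=10). 10 + next roll (7) = 17. Cumulative: 42
Frame 4: OPEN (7+1=8). Cumulative: 50
Frame 5: SPARE (8+2=10). 10 + next roll (2) = 12. Cumulative: 62
Frame 6: SPARE (2+8=10). 10 + next roll (3) = 13. Cumulative: 75
Frame 7: OPEN (3+0=3). Cumulative: 78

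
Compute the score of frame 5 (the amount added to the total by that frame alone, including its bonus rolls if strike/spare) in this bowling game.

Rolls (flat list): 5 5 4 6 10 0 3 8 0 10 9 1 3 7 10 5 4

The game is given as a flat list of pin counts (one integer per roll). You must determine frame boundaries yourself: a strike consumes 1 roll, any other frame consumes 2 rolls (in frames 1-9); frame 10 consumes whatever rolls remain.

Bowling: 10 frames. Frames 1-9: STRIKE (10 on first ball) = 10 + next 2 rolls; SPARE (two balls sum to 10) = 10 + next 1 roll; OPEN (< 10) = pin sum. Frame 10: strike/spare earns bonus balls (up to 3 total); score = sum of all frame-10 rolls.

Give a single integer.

Frame 1: SPARE (5+5=10). 10 + next roll (4) = 14. Cumulative: 14
Frame 2: SPARE (4+6=10). 10 + next roll (10) = 20. Cumulative: 34
Frame 3: STRIKE. 10 + next two rolls (0+3) = 13. Cumulative: 47
Frame 4: OPEN (0+3=3). Cumulative: 50
Frame 5: OPEN (8+0=8). Cumulative: 58
Frame 6: STRIKE. 10 + next two rolls (9+1) = 20. Cumulative: 78
Frame 7: SPARE (9+1=10). 10 + next roll (3) = 13. Cumulative: 91

Answer: 8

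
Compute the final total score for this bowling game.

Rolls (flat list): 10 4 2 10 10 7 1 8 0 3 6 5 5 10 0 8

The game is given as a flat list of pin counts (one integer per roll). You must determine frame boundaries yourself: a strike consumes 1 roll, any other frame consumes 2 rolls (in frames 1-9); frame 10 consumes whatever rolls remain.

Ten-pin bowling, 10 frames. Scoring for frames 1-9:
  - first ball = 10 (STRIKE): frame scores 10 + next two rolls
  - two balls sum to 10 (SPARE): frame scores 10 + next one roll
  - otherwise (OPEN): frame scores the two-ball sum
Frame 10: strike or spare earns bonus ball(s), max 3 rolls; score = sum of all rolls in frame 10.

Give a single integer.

Answer: 138

Derivation:
Frame 1: STRIKE. 10 + next two rolls (4+2) = 16. Cumulative: 16
Frame 2: OPEN (4+2=6). Cumulative: 22
Frame 3: STRIKE. 10 + next two rolls (10+7) = 27. Cumulative: 49
Frame 4: STRIKE. 10 + next two rolls (7+1) = 18. Cumulative: 67
Frame 5: OPEN (7+1=8). Cumulative: 75
Frame 6: OPEN (8+0=8). Cumulative: 83
Frame 7: OPEN (3+6=9). Cumulative: 92
Frame 8: SPARE (5+5=10). 10 + next roll (10) = 20. Cumulative: 112
Frame 9: STRIKE. 10 + next two rolls (0+8) = 18. Cumulative: 130
Frame 10: OPEN. Sum of all frame-10 rolls (0+8) = 8. Cumulative: 138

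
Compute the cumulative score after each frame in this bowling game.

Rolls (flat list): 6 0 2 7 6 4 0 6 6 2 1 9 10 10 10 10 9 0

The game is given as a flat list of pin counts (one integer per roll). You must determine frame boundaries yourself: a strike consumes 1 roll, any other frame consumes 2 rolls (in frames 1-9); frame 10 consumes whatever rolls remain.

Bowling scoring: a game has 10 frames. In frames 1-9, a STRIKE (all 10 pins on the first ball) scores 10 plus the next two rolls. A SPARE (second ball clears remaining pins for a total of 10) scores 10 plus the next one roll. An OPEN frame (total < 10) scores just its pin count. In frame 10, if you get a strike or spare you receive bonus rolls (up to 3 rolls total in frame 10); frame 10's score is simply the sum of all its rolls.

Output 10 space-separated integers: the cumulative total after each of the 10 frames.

Frame 1: OPEN (6+0=6). Cumulative: 6
Frame 2: OPEN (2+7=9). Cumulative: 15
Frame 3: SPARE (6+4=10). 10 + next roll (0) = 10. Cumulative: 25
Frame 4: OPEN (0+6=6). Cumulative: 31
Frame 5: OPEN (6+2=8). Cumulative: 39
Frame 6: SPARE (1+9=10). 10 + next roll (10) = 20. Cumulative: 59
Frame 7: STRIKE. 10 + next two rolls (10+10) = 30. Cumulative: 89
Frame 8: STRIKE. 10 + next two rolls (10+10) = 30. Cumulative: 119
Frame 9: STRIKE. 10 + next two rolls (10+9) = 29. Cumulative: 148
Frame 10: STRIKE. Sum of all frame-10 rolls (10+9+0) = 19. Cumulative: 167

Answer: 6 15 25 31 39 59 89 119 148 167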